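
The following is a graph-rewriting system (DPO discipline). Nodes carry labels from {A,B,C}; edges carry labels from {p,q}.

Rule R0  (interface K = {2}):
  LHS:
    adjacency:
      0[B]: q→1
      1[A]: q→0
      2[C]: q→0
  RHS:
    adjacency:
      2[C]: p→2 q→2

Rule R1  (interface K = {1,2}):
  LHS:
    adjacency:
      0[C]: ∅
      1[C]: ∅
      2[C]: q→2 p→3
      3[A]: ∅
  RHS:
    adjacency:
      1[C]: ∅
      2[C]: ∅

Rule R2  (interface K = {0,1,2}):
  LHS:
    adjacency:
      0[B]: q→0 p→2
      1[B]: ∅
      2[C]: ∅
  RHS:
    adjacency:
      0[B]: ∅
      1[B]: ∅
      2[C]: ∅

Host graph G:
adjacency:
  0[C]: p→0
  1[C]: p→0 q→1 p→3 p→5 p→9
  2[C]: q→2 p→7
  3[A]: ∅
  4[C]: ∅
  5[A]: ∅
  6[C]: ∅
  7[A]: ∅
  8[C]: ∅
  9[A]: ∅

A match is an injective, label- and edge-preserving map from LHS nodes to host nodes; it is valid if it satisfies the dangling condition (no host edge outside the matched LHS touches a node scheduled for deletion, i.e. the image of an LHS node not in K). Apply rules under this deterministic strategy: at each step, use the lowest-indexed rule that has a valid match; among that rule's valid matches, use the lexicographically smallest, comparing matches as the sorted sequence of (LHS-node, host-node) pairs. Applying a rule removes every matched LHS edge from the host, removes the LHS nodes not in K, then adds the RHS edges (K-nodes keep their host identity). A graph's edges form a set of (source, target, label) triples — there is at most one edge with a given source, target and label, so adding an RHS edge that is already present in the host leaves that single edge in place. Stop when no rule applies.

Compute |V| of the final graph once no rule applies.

[0] host  ⇒  10 nodes, 8 edges  {0-p->0 1-p->0 1-q->1 1-p->3 1-p->5 1-p->9 2-q->2 2-p->7}
[1] R1 @ {0↦4, 1↦0, 2↦1, 3↦3}  ⇒  8 nodes, 6 edges  {0-p->0 1-p->0 1-p->5 1-p->9 2-q->2 2-p->7}
[2] R1 @ {0↦6, 1↦0, 2↦2, 3↦7}  ⇒  6 nodes, 4 edges  {0-p->0 1-p->0 1-p->5 1-p->9}
final graph: no rule applies after step 2
NF nodes: {0:C, 1:C, 2:C, 5:A, 8:C, 9:A}

Answer: 6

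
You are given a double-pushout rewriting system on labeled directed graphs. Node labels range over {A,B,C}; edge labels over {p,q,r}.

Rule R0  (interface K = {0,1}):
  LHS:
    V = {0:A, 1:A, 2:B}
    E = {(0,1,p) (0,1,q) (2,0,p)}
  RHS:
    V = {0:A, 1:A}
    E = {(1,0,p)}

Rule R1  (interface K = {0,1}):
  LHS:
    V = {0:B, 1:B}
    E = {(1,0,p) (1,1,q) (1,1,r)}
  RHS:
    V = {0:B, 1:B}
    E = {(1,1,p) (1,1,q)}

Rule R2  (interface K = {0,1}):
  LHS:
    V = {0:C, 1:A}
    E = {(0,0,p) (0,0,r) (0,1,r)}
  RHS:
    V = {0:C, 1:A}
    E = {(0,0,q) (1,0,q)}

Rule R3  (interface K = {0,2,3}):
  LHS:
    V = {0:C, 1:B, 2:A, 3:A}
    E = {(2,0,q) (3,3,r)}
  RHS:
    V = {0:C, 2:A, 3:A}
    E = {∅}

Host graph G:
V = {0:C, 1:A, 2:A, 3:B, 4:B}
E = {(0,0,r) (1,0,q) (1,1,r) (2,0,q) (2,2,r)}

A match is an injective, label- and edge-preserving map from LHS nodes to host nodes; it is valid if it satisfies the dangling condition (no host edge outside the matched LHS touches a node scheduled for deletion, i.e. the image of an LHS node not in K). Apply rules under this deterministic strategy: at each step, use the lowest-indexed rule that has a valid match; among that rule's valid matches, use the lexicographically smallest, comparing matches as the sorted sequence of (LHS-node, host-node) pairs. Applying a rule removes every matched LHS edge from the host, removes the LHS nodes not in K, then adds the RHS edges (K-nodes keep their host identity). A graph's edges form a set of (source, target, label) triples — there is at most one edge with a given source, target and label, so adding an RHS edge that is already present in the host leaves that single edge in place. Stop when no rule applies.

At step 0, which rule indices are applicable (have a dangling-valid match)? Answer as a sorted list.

R0: no valid match — LHS pattern not found
R1: no valid match — LHS pattern not found
R2: no valid match — LHS pattern not found
R3: 4 valid matches — {0↦0, 1↦3, 2↦1, 3↦2}, {0↦0, 1↦3, 2↦2, 3↦1}, {0↦0, 1↦4, 2↦1, 3↦2} (+1 more)

Answer: [R3]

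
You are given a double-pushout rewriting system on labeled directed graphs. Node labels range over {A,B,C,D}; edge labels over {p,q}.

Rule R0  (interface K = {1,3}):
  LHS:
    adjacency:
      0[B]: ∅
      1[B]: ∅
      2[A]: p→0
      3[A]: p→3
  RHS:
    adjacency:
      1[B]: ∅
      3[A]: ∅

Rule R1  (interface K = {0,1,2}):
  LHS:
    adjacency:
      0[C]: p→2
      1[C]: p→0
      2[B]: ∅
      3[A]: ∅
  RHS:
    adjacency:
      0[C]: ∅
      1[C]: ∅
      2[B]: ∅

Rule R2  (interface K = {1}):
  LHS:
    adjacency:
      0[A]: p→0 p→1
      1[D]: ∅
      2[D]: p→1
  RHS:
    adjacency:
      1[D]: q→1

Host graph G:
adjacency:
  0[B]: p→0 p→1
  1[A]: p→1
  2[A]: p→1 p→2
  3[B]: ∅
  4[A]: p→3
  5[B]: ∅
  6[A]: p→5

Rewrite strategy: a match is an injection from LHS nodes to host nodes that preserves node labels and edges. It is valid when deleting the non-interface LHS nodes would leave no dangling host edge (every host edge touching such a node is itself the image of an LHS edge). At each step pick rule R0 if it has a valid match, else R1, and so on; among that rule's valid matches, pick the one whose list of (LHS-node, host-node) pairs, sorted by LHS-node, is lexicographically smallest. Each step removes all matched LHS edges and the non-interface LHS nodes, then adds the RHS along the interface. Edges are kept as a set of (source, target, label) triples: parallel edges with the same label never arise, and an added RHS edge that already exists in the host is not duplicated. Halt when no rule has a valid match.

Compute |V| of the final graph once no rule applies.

[0] host  ⇒  7 nodes, 7 edges  {0-p->0 0-p->1 1-p->1 2-p->1 2-p->2 4-p->3 6-p->5}
[1] R0 @ {0↦3, 1↦0, 2↦4, 3↦1}  ⇒  5 nodes, 5 edges  {0-p->0 0-p->1 2-p->1 2-p->2 6-p->5}
[2] R0 @ {0↦5, 1↦0, 2↦6, 3↦2}  ⇒  3 nodes, 3 edges  {0-p->0 0-p->1 2-p->1}
halt: no rule applies after step 2
NF nodes: {0:B, 1:A, 2:A}

Answer: 3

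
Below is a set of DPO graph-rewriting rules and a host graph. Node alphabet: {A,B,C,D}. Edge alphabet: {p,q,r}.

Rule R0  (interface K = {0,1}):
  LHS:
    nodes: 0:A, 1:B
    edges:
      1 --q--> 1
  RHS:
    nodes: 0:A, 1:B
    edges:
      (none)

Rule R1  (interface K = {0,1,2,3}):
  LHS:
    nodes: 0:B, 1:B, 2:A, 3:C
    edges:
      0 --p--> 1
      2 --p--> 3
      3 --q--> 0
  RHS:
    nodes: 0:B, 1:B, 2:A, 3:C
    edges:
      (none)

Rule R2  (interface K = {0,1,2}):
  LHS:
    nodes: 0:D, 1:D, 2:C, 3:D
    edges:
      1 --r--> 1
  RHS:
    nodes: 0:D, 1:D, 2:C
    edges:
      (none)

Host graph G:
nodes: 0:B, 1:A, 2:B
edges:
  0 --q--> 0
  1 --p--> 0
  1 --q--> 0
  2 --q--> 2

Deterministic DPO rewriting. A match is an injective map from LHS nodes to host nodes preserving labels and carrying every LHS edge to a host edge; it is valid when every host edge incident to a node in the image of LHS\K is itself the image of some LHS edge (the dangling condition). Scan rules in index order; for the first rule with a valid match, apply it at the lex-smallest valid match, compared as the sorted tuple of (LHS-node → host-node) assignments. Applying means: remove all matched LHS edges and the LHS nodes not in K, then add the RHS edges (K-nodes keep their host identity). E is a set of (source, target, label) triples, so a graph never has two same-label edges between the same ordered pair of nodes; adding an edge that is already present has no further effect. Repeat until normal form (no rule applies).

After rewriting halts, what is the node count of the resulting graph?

Answer: 3

Derivation:
[0] host  ⇒  3 nodes, 4 edges  {0-q->0 1-p->0 1-q->0 2-q->2}
[1] R0 @ {0↦1, 1↦0}  ⇒  3 nodes, 3 edges  {1-p->0 1-q->0 2-q->2}
[2] R0 @ {0↦1, 1↦2}  ⇒  3 nodes, 2 edges  {1-p->0 1-q->0}
final graph: no rule applies after step 2
NF nodes: {0:B, 1:A, 2:B}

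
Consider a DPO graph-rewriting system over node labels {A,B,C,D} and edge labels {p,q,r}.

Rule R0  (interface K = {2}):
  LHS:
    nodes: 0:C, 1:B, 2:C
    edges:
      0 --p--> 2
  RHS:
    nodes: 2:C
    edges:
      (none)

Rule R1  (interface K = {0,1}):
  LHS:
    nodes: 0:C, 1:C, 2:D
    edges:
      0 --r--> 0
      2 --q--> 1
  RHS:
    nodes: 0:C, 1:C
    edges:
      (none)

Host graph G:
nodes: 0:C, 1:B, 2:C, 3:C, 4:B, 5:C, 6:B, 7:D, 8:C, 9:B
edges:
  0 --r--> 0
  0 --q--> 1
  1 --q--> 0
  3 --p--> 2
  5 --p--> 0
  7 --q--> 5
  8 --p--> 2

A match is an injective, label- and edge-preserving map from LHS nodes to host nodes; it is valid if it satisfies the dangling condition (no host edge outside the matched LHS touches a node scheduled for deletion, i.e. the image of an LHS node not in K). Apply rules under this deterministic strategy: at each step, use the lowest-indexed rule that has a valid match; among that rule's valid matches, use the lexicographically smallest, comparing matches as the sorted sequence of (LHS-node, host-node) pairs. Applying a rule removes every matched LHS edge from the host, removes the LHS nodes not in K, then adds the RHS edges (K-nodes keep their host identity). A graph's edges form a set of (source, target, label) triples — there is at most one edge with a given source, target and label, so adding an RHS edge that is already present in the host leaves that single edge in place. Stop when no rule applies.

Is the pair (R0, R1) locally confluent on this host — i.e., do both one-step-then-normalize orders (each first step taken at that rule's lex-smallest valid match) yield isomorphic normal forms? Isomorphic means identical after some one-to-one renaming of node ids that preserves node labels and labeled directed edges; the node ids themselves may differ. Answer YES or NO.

Answer: YES

Derivation:
branch R0-first: apply at {0↦3, 1↦4, 2↦2} → |E|=6, then 3 more step(s) → NF |V|=3 |E|=2 V={0:C, 1:B, 2:C} E=0-q->1 1-q->0
branch R1-first: apply at {0↦0, 1↦5, 2↦7} → |E|=5, then 3 more step(s) → NF |V|=3 |E|=2 V={0:C, 1:B, 2:C} E=0-q->1 1-q->0
graphs isomorphic (equal up to label-preserving node renaming)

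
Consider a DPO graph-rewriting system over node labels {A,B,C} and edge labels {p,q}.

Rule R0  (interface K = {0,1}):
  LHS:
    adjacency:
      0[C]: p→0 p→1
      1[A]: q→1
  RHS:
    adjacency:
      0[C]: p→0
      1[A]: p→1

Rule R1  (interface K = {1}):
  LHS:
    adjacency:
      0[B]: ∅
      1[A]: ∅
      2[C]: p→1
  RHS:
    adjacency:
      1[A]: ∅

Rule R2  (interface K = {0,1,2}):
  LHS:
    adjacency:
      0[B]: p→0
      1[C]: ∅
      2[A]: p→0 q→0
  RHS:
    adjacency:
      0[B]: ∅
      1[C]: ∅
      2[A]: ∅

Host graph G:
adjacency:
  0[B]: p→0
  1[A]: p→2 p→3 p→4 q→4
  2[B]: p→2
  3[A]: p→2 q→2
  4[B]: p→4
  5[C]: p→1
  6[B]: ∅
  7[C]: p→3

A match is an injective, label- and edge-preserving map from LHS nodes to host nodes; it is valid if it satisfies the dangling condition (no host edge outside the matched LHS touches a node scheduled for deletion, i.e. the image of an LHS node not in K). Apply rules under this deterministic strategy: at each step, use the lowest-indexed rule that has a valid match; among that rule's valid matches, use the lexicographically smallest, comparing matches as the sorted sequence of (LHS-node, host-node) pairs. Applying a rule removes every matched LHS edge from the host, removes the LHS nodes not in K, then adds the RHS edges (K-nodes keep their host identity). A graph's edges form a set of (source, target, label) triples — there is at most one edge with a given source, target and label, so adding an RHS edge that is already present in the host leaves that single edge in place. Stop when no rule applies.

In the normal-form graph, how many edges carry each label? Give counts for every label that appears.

start.  V:8 E:11  edges: 0-p->0 1-p->2 1-p->3 1-p->4 1-q->4 2-p->2 3-p->2 3-q->2 4-p->4 5-p->1 7-p->3
1. fire R1 via {0↦6, 1↦1, 2↦5}  →  V:6 E:10  edges: 0-p->0 1-p->2 1-p->3 1-p->4 1-q->4 2-p->2 3-p->2 3-q->2 4-p->4 7-p->3
2. fire R2 via {0↦2, 1↦7, 2↦3}  →  V:6 E:7  edges: 0-p->0 1-p->2 1-p->3 1-p->4 1-q->4 4-p->4 7-p->3
3. fire R2 via {0↦4, 1↦7, 2↦1}  →  V:6 E:4  edges: 0-p->0 1-p->2 1-p->3 7-p->3
4. fire R1 via {0↦4, 1↦3, 2↦7}  →  V:4 E:3  edges: 0-p->0 1-p->2 1-p->3
halt: no rule applies after step 4
NF edges: [(0, 0, 'p'), (1, 2, 'p'), (1, 3, 'p')]

Answer: p:3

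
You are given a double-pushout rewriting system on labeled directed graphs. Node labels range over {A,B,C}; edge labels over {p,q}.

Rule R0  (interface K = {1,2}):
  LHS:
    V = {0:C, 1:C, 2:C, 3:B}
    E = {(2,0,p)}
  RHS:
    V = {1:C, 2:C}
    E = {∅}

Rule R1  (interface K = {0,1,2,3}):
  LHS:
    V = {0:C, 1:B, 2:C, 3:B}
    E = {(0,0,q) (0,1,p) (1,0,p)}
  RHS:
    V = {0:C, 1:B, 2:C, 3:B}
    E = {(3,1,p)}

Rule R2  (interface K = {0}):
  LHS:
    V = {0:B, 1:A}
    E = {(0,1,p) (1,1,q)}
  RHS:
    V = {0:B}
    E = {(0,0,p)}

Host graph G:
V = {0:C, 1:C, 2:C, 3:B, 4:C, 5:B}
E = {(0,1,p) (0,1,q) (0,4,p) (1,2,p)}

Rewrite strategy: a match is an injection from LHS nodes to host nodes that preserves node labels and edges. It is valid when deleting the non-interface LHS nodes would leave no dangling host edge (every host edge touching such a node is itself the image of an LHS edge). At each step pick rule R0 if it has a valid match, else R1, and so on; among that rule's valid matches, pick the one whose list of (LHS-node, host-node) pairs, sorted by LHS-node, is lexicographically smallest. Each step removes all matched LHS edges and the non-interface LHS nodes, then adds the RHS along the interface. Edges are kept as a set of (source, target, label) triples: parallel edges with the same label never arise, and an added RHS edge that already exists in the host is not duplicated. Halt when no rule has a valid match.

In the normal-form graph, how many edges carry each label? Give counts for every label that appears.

Answer: p:1 q:1

Steps:
initial: |V|=6 |E|=4  E = 0-p->1 0-q->1 0-p->4 1-p->2
step 1: apply R0 at {0↦2, 1↦0, 2↦1, 3↦3}  → |V|=4 |E|=3  E = 0-p->1 0-q->1 0-p->4
step 2: apply R0 at {0↦4, 1↦1, 2↦0, 3↦5}  → |V|=2 |E|=2  E = 0-p->1 0-q->1
normal form: no rule applies after step 2
NF edges: [(0, 1, 'p'), (0, 1, 'q')]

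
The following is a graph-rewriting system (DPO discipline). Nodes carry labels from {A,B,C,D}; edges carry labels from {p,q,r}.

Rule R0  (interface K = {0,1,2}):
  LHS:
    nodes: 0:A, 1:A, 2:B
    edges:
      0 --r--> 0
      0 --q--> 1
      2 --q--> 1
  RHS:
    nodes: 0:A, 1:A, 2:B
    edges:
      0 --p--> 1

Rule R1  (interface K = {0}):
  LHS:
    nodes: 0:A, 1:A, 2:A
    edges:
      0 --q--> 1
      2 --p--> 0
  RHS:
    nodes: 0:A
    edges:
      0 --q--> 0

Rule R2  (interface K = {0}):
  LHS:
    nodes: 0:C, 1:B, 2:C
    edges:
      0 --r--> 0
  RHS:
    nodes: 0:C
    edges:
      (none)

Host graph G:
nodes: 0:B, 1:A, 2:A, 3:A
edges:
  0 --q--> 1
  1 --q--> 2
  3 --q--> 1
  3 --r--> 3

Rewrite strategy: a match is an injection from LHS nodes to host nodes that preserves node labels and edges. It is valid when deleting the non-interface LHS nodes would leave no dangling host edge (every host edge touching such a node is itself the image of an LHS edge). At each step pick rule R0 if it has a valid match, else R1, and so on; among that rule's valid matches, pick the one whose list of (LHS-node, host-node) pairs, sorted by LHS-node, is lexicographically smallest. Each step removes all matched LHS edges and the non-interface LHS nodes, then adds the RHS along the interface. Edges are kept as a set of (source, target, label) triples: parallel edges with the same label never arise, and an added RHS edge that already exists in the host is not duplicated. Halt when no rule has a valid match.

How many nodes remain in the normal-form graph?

Answer: 2

Derivation:
start.  V:4 E:4  edges: 0-q->1 1-q->2 3-q->1 3-r->3
1. fire R0 via {0↦3, 1↦1, 2↦0}  →  V:4 E:2  edges: 1-q->2 3-p->1
2. fire R1 via {0↦1, 1↦2, 2↦3}  →  V:2 E:1  edges: 1-q->1
halt: no rule applies after step 2
NF nodes: {0:B, 1:A}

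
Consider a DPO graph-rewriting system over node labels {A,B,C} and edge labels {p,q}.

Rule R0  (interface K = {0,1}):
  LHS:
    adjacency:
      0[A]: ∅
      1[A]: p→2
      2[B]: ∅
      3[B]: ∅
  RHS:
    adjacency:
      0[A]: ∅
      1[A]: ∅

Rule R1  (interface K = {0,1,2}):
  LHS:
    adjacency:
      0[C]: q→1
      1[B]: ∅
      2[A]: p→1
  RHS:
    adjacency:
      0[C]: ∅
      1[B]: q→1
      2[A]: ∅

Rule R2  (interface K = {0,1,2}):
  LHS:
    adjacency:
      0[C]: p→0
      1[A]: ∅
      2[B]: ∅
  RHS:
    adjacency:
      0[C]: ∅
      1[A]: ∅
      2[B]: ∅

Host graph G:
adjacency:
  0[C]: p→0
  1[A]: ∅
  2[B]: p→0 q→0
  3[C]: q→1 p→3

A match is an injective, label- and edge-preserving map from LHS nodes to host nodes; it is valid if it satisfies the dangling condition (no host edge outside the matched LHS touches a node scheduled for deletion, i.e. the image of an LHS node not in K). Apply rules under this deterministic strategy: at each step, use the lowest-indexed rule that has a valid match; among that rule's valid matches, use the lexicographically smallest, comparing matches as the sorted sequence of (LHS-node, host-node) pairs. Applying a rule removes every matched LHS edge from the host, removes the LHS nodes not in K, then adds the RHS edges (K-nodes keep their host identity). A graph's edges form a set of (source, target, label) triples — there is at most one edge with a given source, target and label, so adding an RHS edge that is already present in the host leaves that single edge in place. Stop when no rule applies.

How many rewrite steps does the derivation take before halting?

[0] host  ⇒  4 nodes, 5 edges  {0-p->0 2-p->0 2-q->0 3-q->1 3-p->3}
[1] R2 @ {0↦0, 1↦1, 2↦2}  ⇒  4 nodes, 4 edges  {2-p->0 2-q->0 3-q->1 3-p->3}
[2] R2 @ {0↦3, 1↦1, 2↦2}  ⇒  4 nodes, 3 edges  {2-p->0 2-q->0 3-q->1}
normal form: no rule applies after step 2

Answer: 2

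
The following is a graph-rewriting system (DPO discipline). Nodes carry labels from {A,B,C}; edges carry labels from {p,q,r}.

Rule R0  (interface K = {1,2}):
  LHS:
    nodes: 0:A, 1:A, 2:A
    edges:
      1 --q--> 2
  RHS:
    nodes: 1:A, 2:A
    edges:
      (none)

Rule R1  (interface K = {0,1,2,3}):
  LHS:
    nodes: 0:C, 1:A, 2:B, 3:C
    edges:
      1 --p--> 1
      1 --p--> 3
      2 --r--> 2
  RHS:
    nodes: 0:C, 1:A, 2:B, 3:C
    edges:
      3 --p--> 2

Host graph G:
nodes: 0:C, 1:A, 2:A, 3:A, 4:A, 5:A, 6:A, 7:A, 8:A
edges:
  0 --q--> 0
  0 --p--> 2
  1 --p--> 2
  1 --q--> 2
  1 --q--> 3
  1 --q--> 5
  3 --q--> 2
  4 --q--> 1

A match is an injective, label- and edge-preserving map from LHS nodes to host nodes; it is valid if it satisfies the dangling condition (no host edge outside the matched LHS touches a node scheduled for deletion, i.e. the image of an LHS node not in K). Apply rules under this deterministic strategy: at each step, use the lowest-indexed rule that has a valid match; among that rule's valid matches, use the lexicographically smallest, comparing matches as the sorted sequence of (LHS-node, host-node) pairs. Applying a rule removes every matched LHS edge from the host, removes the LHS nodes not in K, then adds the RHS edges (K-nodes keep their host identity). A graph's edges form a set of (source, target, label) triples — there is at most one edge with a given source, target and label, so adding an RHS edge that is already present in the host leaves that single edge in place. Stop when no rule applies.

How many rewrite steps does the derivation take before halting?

initial: |V|=9 |E|=8  E = 0-q->0 0-p->2 1-p->2 1-q->2 1-q->3 1-q->5 3-q->2 4-q->1
step 1: apply R0 at {0↦6, 1↦1, 2↦2}  → |V|=8 |E|=7  E = 0-q->0 0-p->2 1-p->2 1-q->3 1-q->5 3-q->2 4-q->1
step 2: apply R0 at {0↦7, 1↦1, 2↦3}  → |V|=7 |E|=6  E = 0-q->0 0-p->2 1-p->2 1-q->5 3-q->2 4-q->1
step 3: apply R0 at {0↦8, 1↦1, 2↦5}  → |V|=6 |E|=5  E = 0-q->0 0-p->2 1-p->2 3-q->2 4-q->1
step 4: apply R0 at {0↦5, 1↦3, 2↦2}  → |V|=5 |E|=4  E = 0-q->0 0-p->2 1-p->2 4-q->1
step 5: apply R0 at {0↦3, 1↦4, 2↦1}  → |V|=4 |E|=3  E = 0-q->0 0-p->2 1-p->2
normal form: no rule applies after step 5

Answer: 5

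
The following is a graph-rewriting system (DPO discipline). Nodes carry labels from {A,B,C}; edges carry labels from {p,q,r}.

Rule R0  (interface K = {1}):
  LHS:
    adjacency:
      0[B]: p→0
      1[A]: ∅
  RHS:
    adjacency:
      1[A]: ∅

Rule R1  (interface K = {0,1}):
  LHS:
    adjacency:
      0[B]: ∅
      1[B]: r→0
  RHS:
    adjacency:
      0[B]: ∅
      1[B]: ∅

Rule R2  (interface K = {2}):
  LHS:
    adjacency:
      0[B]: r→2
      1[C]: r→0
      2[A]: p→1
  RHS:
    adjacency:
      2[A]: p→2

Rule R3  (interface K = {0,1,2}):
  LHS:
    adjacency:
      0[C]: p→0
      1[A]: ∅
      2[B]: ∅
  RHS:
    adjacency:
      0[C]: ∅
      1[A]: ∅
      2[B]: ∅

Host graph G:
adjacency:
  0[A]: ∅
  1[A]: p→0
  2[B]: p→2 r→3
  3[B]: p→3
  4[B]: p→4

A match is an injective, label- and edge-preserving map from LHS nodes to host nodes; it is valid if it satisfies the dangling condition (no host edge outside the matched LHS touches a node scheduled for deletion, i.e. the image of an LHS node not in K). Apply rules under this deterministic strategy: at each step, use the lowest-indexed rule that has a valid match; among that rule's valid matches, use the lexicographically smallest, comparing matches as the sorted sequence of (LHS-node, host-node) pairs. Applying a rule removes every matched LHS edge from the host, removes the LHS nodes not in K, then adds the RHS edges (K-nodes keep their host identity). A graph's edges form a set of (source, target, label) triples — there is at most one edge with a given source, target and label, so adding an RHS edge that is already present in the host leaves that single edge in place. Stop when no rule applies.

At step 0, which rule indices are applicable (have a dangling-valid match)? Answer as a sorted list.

Answer: [R0,R1]

Steps:
R0: 2 valid matches — {0↦4, 1↦0}, {0↦4, 1↦1}
R1: 1 valid match — {0↦3, 1↦2}
R2: no valid match — LHS pattern not found
R3: no valid match — LHS pattern not found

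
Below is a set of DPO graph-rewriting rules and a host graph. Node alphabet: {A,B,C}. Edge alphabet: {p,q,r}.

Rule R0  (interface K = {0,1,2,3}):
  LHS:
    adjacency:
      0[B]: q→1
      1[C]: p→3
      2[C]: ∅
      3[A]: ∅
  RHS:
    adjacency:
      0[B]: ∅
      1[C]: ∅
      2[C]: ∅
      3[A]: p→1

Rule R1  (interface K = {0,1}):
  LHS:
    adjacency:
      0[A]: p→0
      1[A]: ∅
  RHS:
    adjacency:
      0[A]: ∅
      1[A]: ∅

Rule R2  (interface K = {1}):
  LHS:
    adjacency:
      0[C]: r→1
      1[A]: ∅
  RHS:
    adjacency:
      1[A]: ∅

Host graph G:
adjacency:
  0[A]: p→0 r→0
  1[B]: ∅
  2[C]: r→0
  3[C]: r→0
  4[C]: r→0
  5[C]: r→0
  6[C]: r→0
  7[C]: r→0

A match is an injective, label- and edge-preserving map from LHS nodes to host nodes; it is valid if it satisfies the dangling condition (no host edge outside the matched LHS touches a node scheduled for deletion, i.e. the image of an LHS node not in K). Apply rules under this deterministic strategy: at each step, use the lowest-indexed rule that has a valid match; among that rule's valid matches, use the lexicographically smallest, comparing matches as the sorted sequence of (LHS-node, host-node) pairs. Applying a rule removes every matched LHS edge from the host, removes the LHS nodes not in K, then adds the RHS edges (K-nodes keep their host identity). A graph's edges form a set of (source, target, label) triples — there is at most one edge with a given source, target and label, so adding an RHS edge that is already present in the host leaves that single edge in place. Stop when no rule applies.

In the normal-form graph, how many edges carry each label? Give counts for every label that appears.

initial: |V|=8 |E|=8  E = 0-p->0 0-r->0 2-r->0 3-r->0 4-r->0 5-r->0 6-r->0 7-r->0
step 1: apply R2 at {0↦2, 1↦0}  → |V|=7 |E|=7  E = 0-p->0 0-r->0 3-r->0 4-r->0 5-r->0 6-r->0 7-r->0
step 2: apply R2 at {0↦3, 1↦0}  → |V|=6 |E|=6  E = 0-p->0 0-r->0 4-r->0 5-r->0 6-r->0 7-r->0
step 3: apply R2 at {0↦4, 1↦0}  → |V|=5 |E|=5  E = 0-p->0 0-r->0 5-r->0 6-r->0 7-r->0
step 4: apply R2 at {0↦5, 1↦0}  → |V|=4 |E|=4  E = 0-p->0 0-r->0 6-r->0 7-r->0
step 5: apply R2 at {0↦6, 1↦0}  → |V|=3 |E|=3  E = 0-p->0 0-r->0 7-r->0
step 6: apply R2 at {0↦7, 1↦0}  → |V|=2 |E|=2  E = 0-p->0 0-r->0
final graph: no rule applies after step 6
NF edges: [(0, 0, 'p'), (0, 0, 'r')]

Answer: p:1 r:1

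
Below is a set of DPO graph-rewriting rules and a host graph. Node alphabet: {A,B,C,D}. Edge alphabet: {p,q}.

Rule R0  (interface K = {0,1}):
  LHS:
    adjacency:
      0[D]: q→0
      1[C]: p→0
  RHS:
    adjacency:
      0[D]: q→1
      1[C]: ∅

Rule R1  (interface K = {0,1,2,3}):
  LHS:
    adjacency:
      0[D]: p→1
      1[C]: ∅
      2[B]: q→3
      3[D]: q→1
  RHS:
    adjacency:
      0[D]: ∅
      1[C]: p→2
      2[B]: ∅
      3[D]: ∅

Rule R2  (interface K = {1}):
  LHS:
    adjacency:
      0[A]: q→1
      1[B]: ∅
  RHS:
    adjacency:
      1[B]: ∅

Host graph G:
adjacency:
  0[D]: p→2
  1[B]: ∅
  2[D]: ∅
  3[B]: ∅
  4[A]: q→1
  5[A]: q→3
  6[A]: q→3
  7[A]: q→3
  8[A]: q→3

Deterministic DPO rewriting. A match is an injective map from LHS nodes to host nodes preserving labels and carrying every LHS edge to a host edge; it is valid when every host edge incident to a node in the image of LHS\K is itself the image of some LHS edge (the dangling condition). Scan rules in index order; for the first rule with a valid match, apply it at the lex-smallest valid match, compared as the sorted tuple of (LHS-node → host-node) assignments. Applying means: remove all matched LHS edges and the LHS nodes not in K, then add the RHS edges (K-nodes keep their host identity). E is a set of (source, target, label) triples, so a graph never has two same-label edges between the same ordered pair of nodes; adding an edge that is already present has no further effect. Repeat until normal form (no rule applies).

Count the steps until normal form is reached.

initial: |V|=9 |E|=6  E = 0-p->2 4-q->1 5-q->3 6-q->3 7-q->3 8-q->3
step 1: apply R2 at {0↦4, 1↦1}  → |V|=8 |E|=5  E = 0-p->2 5-q->3 6-q->3 7-q->3 8-q->3
step 2: apply R2 at {0↦5, 1↦3}  → |V|=7 |E|=4  E = 0-p->2 6-q->3 7-q->3 8-q->3
step 3: apply R2 at {0↦6, 1↦3}  → |V|=6 |E|=3  E = 0-p->2 7-q->3 8-q->3
step 4: apply R2 at {0↦7, 1↦3}  → |V|=5 |E|=2  E = 0-p->2 8-q->3
step 5: apply R2 at {0↦8, 1↦3}  → |V|=4 |E|=1  E = 0-p->2
halt: no rule applies after step 5

Answer: 5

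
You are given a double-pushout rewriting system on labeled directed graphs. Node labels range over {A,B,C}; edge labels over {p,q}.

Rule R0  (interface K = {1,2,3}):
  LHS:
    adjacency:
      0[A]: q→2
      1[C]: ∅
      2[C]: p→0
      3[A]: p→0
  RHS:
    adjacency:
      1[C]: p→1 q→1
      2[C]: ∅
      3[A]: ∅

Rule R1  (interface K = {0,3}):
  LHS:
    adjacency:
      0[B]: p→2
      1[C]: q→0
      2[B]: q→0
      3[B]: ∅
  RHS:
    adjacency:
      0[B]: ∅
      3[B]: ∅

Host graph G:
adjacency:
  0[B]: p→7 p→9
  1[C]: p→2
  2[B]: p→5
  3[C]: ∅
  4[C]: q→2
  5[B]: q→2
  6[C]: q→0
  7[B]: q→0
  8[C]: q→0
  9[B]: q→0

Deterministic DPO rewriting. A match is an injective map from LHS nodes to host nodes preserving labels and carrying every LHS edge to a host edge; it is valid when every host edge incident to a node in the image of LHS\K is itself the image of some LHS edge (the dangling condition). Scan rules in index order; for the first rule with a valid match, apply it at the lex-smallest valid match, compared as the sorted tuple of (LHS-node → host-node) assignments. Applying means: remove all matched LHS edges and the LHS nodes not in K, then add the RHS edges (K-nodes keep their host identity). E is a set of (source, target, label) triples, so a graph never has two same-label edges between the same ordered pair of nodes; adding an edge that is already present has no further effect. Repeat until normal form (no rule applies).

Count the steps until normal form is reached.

Answer: 3

Rewrite trace:
start.  V:10 E:10  edges: 0-p->7 0-p->9 1-p->2 2-p->5 4-q->2 5-q->2 6-q->0 7-q->0 8-q->0 9-q->0
1. fire R1 via {0↦0, 1↦6, 2↦7, 3↦2}  →  V:8 E:7  edges: 0-p->9 1-p->2 2-p->5 4-q->2 5-q->2 8-q->0 9-q->0
2. fire R1 via {0↦0, 1↦8, 2↦9, 3↦2}  →  V:6 E:4  edges: 1-p->2 2-p->5 4-q->2 5-q->2
3. fire R1 via {0↦2, 1↦4, 2↦5, 3↦0}  →  V:4 E:1  edges: 1-p->2
final graph: no rule applies after step 3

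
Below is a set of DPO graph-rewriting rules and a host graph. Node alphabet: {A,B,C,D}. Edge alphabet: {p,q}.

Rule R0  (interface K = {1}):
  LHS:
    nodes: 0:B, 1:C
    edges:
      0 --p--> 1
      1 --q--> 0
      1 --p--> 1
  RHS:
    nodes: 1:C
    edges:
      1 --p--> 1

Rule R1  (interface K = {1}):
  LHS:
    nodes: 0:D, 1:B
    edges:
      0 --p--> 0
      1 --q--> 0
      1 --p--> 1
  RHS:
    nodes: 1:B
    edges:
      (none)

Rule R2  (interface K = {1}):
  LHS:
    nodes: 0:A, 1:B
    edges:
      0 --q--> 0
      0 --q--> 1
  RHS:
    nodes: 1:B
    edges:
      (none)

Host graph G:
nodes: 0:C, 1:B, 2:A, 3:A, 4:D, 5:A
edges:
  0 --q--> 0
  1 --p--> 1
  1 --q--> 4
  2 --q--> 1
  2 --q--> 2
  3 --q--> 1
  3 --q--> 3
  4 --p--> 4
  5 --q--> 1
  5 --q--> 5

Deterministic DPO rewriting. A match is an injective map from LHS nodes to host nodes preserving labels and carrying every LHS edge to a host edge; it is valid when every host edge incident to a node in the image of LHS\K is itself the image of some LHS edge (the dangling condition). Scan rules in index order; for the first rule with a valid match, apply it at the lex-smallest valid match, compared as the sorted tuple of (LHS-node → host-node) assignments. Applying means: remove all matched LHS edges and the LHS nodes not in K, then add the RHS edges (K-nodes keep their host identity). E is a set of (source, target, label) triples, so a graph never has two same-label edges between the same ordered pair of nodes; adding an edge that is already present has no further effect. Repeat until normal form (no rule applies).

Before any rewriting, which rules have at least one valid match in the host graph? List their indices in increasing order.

Answer: [R1,R2]

Steps:
R0: no valid match — LHS pattern not found
R1: 1 valid match — {0↦4, 1↦1}
R2: 3 valid matches — {0↦2, 1↦1}, {0↦3, 1↦1}, {0↦5, 1↦1}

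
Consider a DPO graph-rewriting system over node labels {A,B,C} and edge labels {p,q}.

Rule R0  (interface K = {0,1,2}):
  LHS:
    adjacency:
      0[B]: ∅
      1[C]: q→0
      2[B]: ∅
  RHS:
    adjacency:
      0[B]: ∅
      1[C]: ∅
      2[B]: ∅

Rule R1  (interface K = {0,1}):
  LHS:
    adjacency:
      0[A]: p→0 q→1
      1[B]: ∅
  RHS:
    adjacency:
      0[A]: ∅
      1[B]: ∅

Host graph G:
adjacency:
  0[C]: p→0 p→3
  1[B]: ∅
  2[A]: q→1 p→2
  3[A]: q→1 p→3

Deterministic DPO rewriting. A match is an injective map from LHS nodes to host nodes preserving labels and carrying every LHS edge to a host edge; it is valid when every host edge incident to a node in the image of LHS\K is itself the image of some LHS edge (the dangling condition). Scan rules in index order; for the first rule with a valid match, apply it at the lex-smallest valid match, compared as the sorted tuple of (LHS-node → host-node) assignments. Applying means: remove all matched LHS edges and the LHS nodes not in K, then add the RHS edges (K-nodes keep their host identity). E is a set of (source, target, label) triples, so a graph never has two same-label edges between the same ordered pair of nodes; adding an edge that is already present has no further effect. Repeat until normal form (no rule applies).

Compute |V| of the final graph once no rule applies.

Answer: 4

Rewrite trace:
start.  V:4 E:6  edges: 0-p->0 0-p->3 2-q->1 2-p->2 3-q->1 3-p->3
1. fire R1 via {0↦2, 1↦1}  →  V:4 E:4  edges: 0-p->0 0-p->3 3-q->1 3-p->3
2. fire R1 via {0↦3, 1↦1}  →  V:4 E:2  edges: 0-p->0 0-p->3
normal form: no rule applies after step 2
NF nodes: {0:C, 1:B, 2:A, 3:A}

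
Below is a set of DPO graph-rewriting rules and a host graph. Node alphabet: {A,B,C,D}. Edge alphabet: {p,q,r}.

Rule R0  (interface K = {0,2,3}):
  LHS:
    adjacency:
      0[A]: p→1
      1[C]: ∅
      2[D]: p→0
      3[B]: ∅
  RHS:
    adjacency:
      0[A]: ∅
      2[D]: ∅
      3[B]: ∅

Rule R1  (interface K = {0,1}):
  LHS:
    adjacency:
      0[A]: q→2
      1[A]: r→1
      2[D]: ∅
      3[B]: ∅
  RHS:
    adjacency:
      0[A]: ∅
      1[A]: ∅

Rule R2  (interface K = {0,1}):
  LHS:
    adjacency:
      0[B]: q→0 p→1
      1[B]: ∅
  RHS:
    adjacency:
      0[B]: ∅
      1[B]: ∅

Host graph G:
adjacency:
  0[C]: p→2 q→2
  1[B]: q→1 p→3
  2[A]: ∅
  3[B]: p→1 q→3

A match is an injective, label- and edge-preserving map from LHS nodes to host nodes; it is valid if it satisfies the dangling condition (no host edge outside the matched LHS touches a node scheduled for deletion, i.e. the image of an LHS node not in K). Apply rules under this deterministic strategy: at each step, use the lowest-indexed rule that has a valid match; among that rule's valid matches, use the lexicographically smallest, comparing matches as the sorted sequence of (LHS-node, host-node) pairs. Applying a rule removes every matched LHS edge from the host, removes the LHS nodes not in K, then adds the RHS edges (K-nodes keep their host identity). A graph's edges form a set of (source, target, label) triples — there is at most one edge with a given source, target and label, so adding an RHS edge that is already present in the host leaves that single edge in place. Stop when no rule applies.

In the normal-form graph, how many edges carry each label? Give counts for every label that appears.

Answer: p:1 q:1

Steps:
start.  V:4 E:6  edges: 0-p->2 0-q->2 1-q->1 1-p->3 3-p->1 3-q->3
1. fire R2 via {0↦1, 1↦3}  →  V:4 E:4  edges: 0-p->2 0-q->2 3-p->1 3-q->3
2. fire R2 via {0↦3, 1↦1}  →  V:4 E:2  edges: 0-p->2 0-q->2
final graph: no rule applies after step 2
NF edges: [(0, 2, 'p'), (0, 2, 'q')]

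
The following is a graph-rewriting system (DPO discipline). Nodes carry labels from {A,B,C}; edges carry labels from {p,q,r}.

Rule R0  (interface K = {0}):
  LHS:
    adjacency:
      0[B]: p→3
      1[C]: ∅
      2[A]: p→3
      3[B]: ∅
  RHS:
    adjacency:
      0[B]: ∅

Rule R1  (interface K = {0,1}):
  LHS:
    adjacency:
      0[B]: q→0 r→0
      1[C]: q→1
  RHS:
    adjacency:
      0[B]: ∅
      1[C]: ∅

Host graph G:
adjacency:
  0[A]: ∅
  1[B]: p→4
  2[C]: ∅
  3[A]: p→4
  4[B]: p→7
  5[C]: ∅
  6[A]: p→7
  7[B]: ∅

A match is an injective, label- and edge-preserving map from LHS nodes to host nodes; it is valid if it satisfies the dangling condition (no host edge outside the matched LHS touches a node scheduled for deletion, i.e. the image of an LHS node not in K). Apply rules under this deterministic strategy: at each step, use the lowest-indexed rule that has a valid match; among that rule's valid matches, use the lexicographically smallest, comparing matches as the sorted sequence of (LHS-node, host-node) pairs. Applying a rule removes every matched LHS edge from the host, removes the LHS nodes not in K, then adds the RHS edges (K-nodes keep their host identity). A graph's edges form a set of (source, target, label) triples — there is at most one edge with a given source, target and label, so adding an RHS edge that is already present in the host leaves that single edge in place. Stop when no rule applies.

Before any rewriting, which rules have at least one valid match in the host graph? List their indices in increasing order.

Answer: [R0]

Derivation:
R0: 2 valid matches — {0↦4, 1↦2, 2↦6, 3↦7}, {0↦4, 1↦5, 2↦6, 3↦7}
R1: no valid match — LHS pattern not found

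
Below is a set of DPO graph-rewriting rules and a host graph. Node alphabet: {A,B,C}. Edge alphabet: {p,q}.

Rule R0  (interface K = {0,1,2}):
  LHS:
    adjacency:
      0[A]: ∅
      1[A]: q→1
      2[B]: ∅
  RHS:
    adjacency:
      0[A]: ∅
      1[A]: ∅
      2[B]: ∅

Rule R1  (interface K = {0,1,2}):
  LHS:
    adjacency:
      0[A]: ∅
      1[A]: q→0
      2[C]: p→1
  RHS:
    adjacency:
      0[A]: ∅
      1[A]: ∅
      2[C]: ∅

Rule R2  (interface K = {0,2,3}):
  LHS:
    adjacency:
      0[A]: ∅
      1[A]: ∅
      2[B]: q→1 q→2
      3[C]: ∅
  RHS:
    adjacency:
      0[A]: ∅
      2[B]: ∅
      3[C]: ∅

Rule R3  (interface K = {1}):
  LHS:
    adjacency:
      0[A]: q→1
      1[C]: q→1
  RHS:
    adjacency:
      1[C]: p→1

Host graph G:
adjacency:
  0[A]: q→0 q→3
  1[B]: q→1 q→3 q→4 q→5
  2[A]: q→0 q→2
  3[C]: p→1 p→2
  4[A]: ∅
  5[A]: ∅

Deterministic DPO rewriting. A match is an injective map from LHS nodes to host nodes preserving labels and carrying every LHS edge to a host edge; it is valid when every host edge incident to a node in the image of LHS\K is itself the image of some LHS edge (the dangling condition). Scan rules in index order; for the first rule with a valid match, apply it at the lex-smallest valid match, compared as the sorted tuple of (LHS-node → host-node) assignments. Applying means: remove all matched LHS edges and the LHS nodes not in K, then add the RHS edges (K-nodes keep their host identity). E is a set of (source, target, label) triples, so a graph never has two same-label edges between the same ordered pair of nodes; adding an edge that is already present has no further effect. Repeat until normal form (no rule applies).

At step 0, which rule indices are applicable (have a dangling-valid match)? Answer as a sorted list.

R0: 6 valid matches — {0↦0, 1↦2, 2↦1}, {0↦2, 1↦0, 2↦1}, {0↦4, 1↦0, 2↦1} (+3 more)
R1: 1 valid match — {0↦0, 1↦2, 2↦3}
R2: 6 valid matches — {0↦0, 1↦4, 2↦1, 3↦3}, {0↦0, 1↦5, 2↦1, 3↦3}, {0↦2, 1↦4, 2↦1, 3↦3} (+3 more)
R3: no valid match — LHS pattern not found

Answer: [R0,R1,R2]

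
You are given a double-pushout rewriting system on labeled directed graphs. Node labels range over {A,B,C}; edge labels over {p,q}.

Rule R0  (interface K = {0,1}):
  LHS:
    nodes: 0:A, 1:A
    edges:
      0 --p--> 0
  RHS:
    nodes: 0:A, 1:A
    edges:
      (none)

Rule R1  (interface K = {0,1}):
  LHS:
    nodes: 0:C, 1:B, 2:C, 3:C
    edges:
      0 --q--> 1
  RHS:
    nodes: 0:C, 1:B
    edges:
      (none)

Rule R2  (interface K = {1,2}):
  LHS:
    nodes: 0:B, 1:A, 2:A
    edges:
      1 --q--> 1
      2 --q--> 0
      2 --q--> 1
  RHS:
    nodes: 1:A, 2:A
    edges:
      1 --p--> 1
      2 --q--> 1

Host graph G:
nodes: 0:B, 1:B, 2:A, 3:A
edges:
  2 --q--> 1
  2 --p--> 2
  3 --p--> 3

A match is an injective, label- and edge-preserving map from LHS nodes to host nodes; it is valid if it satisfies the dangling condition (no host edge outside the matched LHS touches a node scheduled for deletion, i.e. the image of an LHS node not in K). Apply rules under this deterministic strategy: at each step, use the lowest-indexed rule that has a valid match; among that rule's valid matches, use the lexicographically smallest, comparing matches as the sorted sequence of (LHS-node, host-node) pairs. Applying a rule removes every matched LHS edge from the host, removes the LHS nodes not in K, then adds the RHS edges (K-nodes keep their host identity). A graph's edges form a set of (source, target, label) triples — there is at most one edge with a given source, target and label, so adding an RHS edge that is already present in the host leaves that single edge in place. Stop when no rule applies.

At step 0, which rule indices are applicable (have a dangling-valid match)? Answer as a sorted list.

Answer: [R0]

Steps:
R0: 2 valid matches — {0↦2, 1↦3}, {0↦3, 1↦2}
R1: no valid match — LHS pattern not found
R2: no valid match — LHS pattern not found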